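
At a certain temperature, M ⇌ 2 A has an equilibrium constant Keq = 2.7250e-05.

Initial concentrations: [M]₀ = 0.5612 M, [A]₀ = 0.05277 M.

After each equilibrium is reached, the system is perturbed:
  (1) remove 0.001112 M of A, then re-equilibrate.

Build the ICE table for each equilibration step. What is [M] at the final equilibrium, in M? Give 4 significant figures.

Q₀ = 0.004962 vs Keq = 2.7250e-05 ⇒ Q>K, reverse
Step 1:
                   M          A
  Initial     0.5612    0.05277
  Change     0.02439   -0.04878
  Equil       0.5856   0.003995
  solve Keq expr → x = -0.02439; check Q = 2.7250e-05
Then remove 0.001112 M of A.
Step 2:
                   M          A
  Initial     0.5856   0.002883
  Change  -5.5505e-04    0.00111
  Equil        0.585   0.003993
  solve Keq expr → x = 5.5505e-04; check Q = 2.7250e-05

[M]_eq = 0.585 M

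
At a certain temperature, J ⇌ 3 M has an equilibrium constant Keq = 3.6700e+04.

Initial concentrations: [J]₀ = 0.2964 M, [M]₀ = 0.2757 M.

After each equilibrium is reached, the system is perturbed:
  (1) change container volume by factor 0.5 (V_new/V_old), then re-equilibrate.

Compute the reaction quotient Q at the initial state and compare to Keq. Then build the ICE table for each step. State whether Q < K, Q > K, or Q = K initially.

Q₀ = 0.0707 vs Keq = 3.6700e+04 ⇒ Q<K, forward
Step 1:
                  J         M
  Initial    0.2964    0.2757
  Change    -0.2964    0.8891
  Equil   4.3058e-05     1.165
  solve Keq expr → x = 0.2964; check Q = 3.6700e+04
Then change container volume by factor 0.5 (V_new/V_old).
Step 2:
                  J         M
  Initial 8.6116e-05      2.33
  Change  2.5801e-04 -7.7402e-04
  Equil   3.4412e-04     2.329
  solve Keq expr → x = -2.5801e-04; check Q = 3.6700e+04

Q₀ = 0.0707; Q < K (proceeds forward)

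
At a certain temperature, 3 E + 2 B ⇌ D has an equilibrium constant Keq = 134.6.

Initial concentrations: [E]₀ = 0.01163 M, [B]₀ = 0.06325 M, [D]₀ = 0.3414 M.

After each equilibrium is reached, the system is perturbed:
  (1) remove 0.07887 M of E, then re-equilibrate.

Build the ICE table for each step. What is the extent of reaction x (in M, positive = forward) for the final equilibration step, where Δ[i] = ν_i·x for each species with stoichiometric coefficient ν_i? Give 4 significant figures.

Q₀ = 5.4250e+07 vs Keq = 134.6 ⇒ Q>K, reverse
Step 1:
                  E         B         D
  Initial   0.01163   0.06325    0.3414
  Change     0.2904    0.1936   -0.0968
  Equil       0.302    0.2568    0.2446
  solve Keq expr → x = -0.0968; check Q = 134.6
Then remove 0.07887 M of E.
Step 2:
                  E         B         D
  Initial    0.2231    0.2568    0.2446
  Change    0.04923   0.03282  -0.01641
  Equil      0.2724    0.2897    0.2282
  solve Keq expr → x = -0.01641; check Q = 134.6

x = -0.01641 M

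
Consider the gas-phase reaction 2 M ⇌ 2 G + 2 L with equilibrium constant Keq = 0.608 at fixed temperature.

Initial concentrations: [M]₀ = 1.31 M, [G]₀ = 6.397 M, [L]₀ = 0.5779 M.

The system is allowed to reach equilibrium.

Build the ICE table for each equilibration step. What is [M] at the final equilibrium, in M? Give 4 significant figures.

[M]_eq = 1.672 M

Q₀ = 7.964 vs Keq = 0.608 ⇒ Q>K, reverse
Step 1:
                  M         G         L
  init         1.31     6.397    0.5779
  Δ          0.3619   -0.3619   -0.3619
  eq          1.672     6.035     0.216
  solve Keq expr → x = -0.1809; check Q = 0.608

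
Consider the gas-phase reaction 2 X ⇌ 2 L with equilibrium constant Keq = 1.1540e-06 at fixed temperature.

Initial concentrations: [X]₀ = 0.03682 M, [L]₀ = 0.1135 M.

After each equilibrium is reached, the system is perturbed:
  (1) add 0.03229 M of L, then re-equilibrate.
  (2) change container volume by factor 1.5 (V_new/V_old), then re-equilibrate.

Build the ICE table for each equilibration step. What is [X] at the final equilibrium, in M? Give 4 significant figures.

Q₀ = 9.502 vs Keq = 1.1540e-06 ⇒ Q>K, reverse
Step 1:
                    X           L
  init        0.03682      0.1135
  Δ            0.1133     -0.1133
  eq           0.1502  1.6131e-04
  solve Keq expr → x = -0.05667; check Q = 1.1540e-06
Then add 0.03229 M of L.
Step 2:
                    X           L
  init         0.1502     0.03245
  Δ           0.03226    -0.03226
  eq           0.1824  1.9596e-04
  solve Keq expr → x = -0.01613; check Q = 1.1540e-06
Then change container volume by factor 1.5 (V_new/V_old).
Step 3:
                    X           L
  init         0.1216  1.3064e-04
  Δ                 0           0
  eq           0.1216  1.3064e-04
  solve Keq expr → x = 0; check Q = 1.1540e-06

[X]_eq = 0.1216 M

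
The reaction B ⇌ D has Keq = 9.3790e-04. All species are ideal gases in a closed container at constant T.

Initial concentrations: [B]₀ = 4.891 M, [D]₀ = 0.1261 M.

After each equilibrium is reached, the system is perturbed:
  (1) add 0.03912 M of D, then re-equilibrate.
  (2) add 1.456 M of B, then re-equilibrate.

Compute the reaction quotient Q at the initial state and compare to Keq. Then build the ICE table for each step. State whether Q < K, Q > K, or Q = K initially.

Q₀ = 0.02578; Q > K (proceeds reverse)

Q₀ = 0.02578 vs Keq = 9.3790e-04 ⇒ Q>K, reverse
Step 1:
                  B         D
  Initial     4.891    0.1261
  Change     0.1214   -0.1214
  Equil       5.012  0.004701
  solve Keq expr → x = -0.1214; check Q = 9.3790e-04
Then add 0.03912 M of D.
Step 2:
                  B         D
  Initial     5.012   0.04382
  Change    0.03908  -0.03908
  Equil       5.051  0.004738
  solve Keq expr → x = -0.03908; check Q = 9.3790e-04
Then add 1.456 M of B.
Step 3:
                  B         D
  Initial     6.507  0.004738
  Change  -0.001364  0.001364
  Equil       6.506  0.006102
  solve Keq expr → x = 0.001364; check Q = 9.3790e-04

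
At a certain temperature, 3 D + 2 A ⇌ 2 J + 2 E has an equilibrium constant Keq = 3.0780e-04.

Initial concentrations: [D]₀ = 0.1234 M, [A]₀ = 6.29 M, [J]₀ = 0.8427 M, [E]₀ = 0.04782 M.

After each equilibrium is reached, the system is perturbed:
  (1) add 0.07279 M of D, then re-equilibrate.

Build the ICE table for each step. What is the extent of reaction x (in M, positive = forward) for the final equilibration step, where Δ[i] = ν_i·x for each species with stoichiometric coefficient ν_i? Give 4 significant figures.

Q₀ = 0.02184 vs Keq = 3.0780e-04 ⇒ Q>K, reverse
Step 1:
                  D         A         J         E
  Initial    0.1234      6.29    0.8427   0.04782
  Change    0.05602   0.03734  -0.03734  -0.03734
  Equil      0.1794     6.327    0.8054   0.01048
  solve Keq expr → x = -0.01867; check Q = 3.0780e-04
Then add 0.07279 M of D.
Step 2:
                  D         A         J         E
  Initial    0.2522     6.327    0.8054   0.01048
  Change  -0.008897 -0.005931  0.005931  0.005931
  Equil      0.2433     6.321    0.8113   0.01641
  solve Keq expr → x = 0.002966; check Q = 3.0780e-04

x = 0.002966 M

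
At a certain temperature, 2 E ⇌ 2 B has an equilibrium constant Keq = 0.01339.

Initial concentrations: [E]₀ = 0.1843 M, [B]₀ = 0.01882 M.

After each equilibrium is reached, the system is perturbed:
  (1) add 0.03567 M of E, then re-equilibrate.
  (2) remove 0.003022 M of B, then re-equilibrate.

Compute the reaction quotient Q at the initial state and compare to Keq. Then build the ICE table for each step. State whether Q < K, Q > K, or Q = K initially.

Q₀ = 0.01043; Q < K (proceeds forward)

Q₀ = 0.01043 vs Keq = 0.01339 ⇒ Q<K, forward
Step 1:
                  E         B
  init       0.1843   0.01882
  Δ       -0.002246  0.002246
  eq         0.1821   0.02107
  solve Keq expr → x = 0.001123; check Q = 0.01339
Then add 0.03567 M of E.
Step 2:
                  E         B
  init       0.2177   0.02107
  Δ       -0.003699  0.003699
  eq          0.214   0.02477
  solve Keq expr → x = 0.00185; check Q = 0.01339
Then remove 0.003022 M of B.
Step 3:
                  E         B
  init        0.214   0.02174
  Δ       -0.002709  0.002709
  eq         0.2113   0.02445
  solve Keq expr → x = 0.001354; check Q = 0.01339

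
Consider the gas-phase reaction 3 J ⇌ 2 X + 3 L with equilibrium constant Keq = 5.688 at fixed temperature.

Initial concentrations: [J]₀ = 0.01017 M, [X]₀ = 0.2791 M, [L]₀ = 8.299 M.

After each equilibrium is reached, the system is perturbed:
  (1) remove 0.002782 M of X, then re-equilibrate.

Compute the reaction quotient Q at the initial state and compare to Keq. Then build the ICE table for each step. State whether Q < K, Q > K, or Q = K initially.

Q₀ = 4.2329e+07; Q > K (proceeds reverse)

Q₀ = 4.2329e+07 vs Keq = 5.688 ⇒ Q>K, reverse
Step 1:
                   J          X          L
  Initial    0.01017     0.2791      8.299
  Change      0.3796    -0.2531    -0.3796
  Equil       0.3898    0.02604      7.919
  solve Keq expr → x = -0.1265; check Q = 5.688
Then remove 0.002782 M of X.
Step 2:
                   J          X          L
  Initial     0.3898    0.02326      7.919
  Change   -0.003606   0.002404   0.003606
  Equil       0.3862    0.02566      7.923
  solve Keq expr → x = 0.001202; check Q = 5.688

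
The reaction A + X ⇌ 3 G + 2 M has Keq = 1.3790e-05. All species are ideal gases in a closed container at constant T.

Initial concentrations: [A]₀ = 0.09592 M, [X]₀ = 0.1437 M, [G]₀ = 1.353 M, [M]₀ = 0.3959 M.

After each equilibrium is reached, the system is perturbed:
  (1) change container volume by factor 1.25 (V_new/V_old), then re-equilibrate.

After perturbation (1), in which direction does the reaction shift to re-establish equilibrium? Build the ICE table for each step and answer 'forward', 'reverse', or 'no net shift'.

Q₀ = 28.16 vs Keq = 1.3790e-05 ⇒ Q>K, reverse
Step 1:
                  A         X         G         M
  init      0.09592    0.1437     1.353    0.3959
  Δ          0.1971    0.1971   -0.5912   -0.3941
  eq          0.293    0.3408    0.7618  0.001765
  solve Keq expr → x = -0.1971; check Q = 1.3790e-05
Then change container volume by factor 1.25 (V_new/V_old).
Step 2:
                  A         X         G         M
  init       0.2344    0.2726    0.6094  0.001412
  Δ       -2.7752e-04 -2.7752e-04 8.3256e-04 5.5504e-04
  eq         0.2341    0.2723    0.6103  0.001967
  solve Keq expr → x = 2.7752e-04; check Q = 1.3790e-05

Direction: forward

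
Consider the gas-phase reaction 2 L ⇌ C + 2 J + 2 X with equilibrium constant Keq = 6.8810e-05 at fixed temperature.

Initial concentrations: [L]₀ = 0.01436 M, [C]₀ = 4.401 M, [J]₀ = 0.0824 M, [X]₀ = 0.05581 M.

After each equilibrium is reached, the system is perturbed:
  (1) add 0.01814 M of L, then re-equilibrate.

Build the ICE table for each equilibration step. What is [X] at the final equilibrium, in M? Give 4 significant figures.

Q₀ = 0.4514 vs Keq = 6.8810e-05 ⇒ Q>K, reverse
Step 1:
                    L           C           J           X
  Initial     0.01436       4.401      0.0824     0.05581
  Change      0.04847    -0.02423    -0.04847    -0.04847
  Equil       0.06283       4.377     0.03393    0.007342
  solve Keq expr → x = -0.02423; check Q = 6.8810e-05
Then add 0.01814 M of L.
Step 2:
                    L           C           J           X
  Initial     0.08097       4.377     0.03393    0.007342
  Change    -0.001537  7.6855e-04    0.001537    0.001537
  Equil       0.07943       4.378     0.03547    0.008879
  solve Keq expr → x = 7.6855e-04; check Q = 6.8810e-05

[X]_eq = 0.008879 M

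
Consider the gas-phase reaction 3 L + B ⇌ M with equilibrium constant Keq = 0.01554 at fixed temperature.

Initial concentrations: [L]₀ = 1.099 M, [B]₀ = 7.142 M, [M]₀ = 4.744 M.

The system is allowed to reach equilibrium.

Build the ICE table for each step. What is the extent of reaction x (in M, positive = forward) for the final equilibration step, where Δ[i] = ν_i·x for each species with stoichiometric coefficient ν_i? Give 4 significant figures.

x = -0.7043 M

Q₀ = 0.5004 vs Keq = 0.01554 ⇒ Q>K, reverse
Step 1:
                   L          B          M
  init         1.099      7.142      4.744
  Δ            2.113     0.7043    -0.7043
  eq           3.212      7.846       4.04
  solve Keq expr → x = -0.7043; check Q = 0.01554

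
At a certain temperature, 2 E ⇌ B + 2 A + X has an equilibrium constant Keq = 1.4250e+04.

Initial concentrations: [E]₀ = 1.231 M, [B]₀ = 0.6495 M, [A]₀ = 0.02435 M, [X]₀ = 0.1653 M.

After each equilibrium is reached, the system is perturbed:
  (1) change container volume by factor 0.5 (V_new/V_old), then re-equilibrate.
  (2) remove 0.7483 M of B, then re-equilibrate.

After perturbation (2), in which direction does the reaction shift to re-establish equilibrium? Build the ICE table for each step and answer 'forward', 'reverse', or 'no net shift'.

Q₀ = 4.2008e-05 vs Keq = 1.4250e+04 ⇒ Q<K, forward
Step 1:
                   E          B          A          X
  init         1.231     0.6495    0.02435     0.1653
  Δ           -1.221     0.6103      1.221     0.6103
  eq         0.01031       1.26      1.245     0.7756
  solve Keq expr → x = 0.6103; check Q = 1.4250e+04
Then change container volume by factor 0.5 (V_new/V_old).
Step 2:
                   E          B          A          X
  init       0.02062       2.52       2.49      1.551
  Δ          0.02007   -0.01004   -0.02007   -0.01004
  eq         0.04069       2.51       2.47      1.541
  solve Keq expr → x = -0.01004; check Q = 1.4250e+04
Then remove 0.7483 M of B.
Step 3:
                   E          B          A          X
  init       0.04069      1.761       2.47      1.541
  Δ        -0.006447   0.003223   0.006447   0.003223
  eq         0.03425      1.765      2.476      1.544
  solve Keq expr → x = 0.003223; check Q = 1.4250e+04

Direction: forward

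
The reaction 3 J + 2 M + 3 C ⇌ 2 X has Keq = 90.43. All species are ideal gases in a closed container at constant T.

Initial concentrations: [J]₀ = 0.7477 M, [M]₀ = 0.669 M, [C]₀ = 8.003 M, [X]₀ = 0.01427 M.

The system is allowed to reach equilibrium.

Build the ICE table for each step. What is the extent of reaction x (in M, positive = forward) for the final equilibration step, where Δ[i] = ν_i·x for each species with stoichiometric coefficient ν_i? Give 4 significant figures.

x = 0.2315 M

Q₀ = 2.1235e-06 vs Keq = 90.43 ⇒ Q<K, forward
Step 1:
                  J         M         C         X
  I          0.7477     0.669     8.003   0.01427
  C         -0.6944   -0.4629   -0.6944    0.4629
  E         0.05335    0.2061     7.309    0.4772
  solve Keq expr → x = 0.2315; check Q = 90.43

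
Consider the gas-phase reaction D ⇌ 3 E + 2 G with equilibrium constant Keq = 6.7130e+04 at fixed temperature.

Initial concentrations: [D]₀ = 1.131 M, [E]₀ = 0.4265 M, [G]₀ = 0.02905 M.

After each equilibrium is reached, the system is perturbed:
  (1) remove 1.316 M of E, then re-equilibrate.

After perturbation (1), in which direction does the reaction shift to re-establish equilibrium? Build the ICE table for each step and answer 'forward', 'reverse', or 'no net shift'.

Direction: forward

Q₀ = 5.7888e-05 vs Keq = 6.7130e+04 ⇒ Q<K, forward
Step 1:
                   D          E          G
  I            1.131     0.4265    0.02905
  C           -1.127       3.38      2.253
  E         0.004281      3.807      2.282
  solve Keq expr → x = 1.127; check Q = 6.7130e+04
Then remove 1.316 M of E.
Step 2:
                   D          E          G
  I         0.004281      2.491      2.282
  C        -0.003062   0.009186   0.006124
  E         0.001219        2.5      2.289
  solve Keq expr → x = 0.003062; check Q = 6.7130e+04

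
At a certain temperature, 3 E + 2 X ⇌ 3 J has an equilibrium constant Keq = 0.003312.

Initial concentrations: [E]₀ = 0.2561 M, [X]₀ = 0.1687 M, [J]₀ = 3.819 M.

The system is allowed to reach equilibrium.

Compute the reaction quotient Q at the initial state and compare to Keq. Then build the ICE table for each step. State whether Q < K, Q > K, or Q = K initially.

Q₀ = 1.1652e+05 vs Keq = 0.003312 ⇒ Q>K, reverse
Step 1:
                   E          X          J
  I           0.2561     0.1687      3.819
  C            3.004      2.003     -3.004
  E             3.26      2.171     0.8149
  solve Keq expr → x = -1.001; check Q = 0.003312

Q₀ = 1.1652e+05; Q > K (proceeds reverse)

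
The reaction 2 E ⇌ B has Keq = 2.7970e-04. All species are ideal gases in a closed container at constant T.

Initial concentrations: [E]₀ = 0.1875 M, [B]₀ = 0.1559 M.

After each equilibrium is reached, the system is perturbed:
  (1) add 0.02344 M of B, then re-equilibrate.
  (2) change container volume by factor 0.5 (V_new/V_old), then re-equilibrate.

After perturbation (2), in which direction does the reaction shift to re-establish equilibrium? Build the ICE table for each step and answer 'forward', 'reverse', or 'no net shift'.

Q₀ = 4.434 vs Keq = 2.7970e-04 ⇒ Q>K, reverse
Step 1:
                   E          B
  init        0.1875     0.1559
  Δ           0.3117    -0.1558
  eq          0.4992 6.9690e-05
  solve Keq expr → x = -0.1558; check Q = 2.7970e-04
Then add 0.02344 M of B.
Step 2:
                   E          B
  init        0.4992    0.02351
  Δ          0.04685   -0.02343
  eq           0.546 8.3387e-05
  solve Keq expr → x = -0.02343; check Q = 2.7970e-04
Then change container volume by factor 0.5 (V_new/V_old).
Step 3:
                   E          B
  init         1.092 1.6677e-04
  Δ       -3.3314e-04 1.6657e-04
  eq           1.092 3.3334e-04
  solve Keq expr → x = 1.6657e-04; check Q = 2.7970e-04

Direction: forward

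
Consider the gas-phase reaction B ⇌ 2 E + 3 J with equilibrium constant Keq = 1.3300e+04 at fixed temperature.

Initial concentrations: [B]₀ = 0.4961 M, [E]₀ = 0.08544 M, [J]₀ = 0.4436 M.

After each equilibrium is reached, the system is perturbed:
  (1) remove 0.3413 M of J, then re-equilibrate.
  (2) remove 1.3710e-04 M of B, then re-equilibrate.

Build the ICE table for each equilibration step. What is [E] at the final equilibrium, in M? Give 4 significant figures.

Q₀ = 0.001284 vs Keq = 1.3300e+04 ⇒ Q<K, forward
Step 1:
                    B           E           J
  init         0.4961     0.08544      0.4436
  Δ           -0.4955      0.9909       1.486
  eq       6.2628e-04       1.076        1.93
  solve Keq expr → x = 0.4955; check Q = 1.3300e+04
Then remove 0.3413 M of J.
Step 2:
                    B           E           J
  init     6.2628e-04       1.076       1.589
  Δ       -2.7605e-04  5.5211e-04  8.2816e-04
  eq       3.5023e-04       1.077        1.59
  solve Keq expr → x = 2.7605e-04; check Q = 1.3300e+04
Then remove 1.3710e-04 M of B.
Step 3:
                    B           E           J
  init     2.1313e-04       1.077        1.59
  Δ        1.3665e-04 -2.7330e-04 -4.0995e-04
  eq       3.4978e-04       1.077       1.589
  solve Keq expr → x = -1.3665e-04; check Q = 1.3300e+04

[E]_eq = 1.077 M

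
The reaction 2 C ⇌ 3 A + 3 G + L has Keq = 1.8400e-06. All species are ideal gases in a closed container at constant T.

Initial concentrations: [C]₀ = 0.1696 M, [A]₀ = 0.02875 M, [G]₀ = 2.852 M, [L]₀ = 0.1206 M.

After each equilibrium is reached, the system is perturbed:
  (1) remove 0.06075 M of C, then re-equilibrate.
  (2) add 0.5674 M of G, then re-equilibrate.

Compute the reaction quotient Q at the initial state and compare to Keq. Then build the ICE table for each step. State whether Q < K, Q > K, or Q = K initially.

Q₀ = 0.002311; Q > K (proceeds reverse)

Q₀ = 0.002311 vs Keq = 1.8400e-06 ⇒ Q>K, reverse
Step 1:
                   C          A          G          L
  I           0.1696    0.02875      2.852     0.1206
  C          0.01721   -0.02581   -0.02581  -0.008604
  E           0.1868   0.002939      2.826      0.112
  solve Keq expr → x = -0.008604; check Q = 1.8400e-06
Then remove 0.06075 M of C.
Step 2:
                   C          A          G          L
  I           0.1261   0.002939      2.826      0.112
  C       4.4709e-04 -6.7063e-04 -6.7063e-04 -2.2354e-04
  E           0.1265   0.002269      2.826     0.1118
  solve Keq expr → x = -2.2354e-04; check Q = 1.8400e-06
Then add 0.5674 M of G.
Step 3:
                   C          A          G          L
  I           0.1265   0.002269      3.393     0.1118
  C       2.5067e-04 -3.7600e-04 -3.7600e-04 -1.2533e-04
  E           0.1268   0.001893      3.393     0.1116
  solve Keq expr → x = -1.2533e-04; check Q = 1.8400e-06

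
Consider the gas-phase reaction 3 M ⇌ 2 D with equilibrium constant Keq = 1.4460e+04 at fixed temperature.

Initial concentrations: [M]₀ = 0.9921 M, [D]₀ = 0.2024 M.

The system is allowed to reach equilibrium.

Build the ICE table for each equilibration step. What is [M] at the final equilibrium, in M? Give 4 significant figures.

[M]_eq = 0.03653 M

Q₀ = 0.04195 vs Keq = 1.4460e+04 ⇒ Q<K, forward
Step 1:
                    M           D
  I            0.9921      0.2024
  C           -0.9556       0.637
  E           0.03653      0.8394
  solve Keq expr → x = 0.3185; check Q = 1.4460e+04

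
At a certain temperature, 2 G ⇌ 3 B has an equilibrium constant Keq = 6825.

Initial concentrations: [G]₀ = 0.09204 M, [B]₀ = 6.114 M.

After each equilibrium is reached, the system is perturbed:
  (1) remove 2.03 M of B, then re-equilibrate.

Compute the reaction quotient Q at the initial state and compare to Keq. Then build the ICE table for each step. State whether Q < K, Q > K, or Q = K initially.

Q₀ = 2.6979e+04; Q > K (proceeds reverse)

Q₀ = 2.6979e+04 vs Keq = 6825 ⇒ Q>K, reverse
Step 1:
                    G           B
  I           0.09204       6.114
  C           0.08524     -0.1279
  E            0.1773       5.986
  solve Keq expr → x = -0.04262; check Q = 6825
Then remove 2.03 M of B.
Step 2:
                    G           B
  I            0.1773       3.956
  C          -0.07779      0.1167
  E           0.09949       4.073
  solve Keq expr → x = 0.0389; check Q = 6825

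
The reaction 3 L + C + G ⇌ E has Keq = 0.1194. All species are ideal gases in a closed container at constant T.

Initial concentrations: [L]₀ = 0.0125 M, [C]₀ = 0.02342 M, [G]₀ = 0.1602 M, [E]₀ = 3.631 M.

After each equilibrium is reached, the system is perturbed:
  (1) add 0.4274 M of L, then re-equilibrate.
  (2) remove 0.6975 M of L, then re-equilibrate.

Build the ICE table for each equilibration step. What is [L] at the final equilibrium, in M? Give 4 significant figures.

[L]_eq = 2.685 M

Q₀ = 4.9550e+08 vs Keq = 0.1194 ⇒ Q>K, reverse
Step 1:
                    L           C           G           E
  init         0.0125     0.02342      0.1602       3.631
  Δ             2.784       0.928       0.928      -0.928
  eq            2.796      0.9514       1.088       2.703
  solve Keq expr → x = -0.928; check Q = 0.1194
Then add 0.4274 M of L.
Step 2:
                    L           C           G           E
  init          3.224      0.9514       1.088       2.703
  Δ           -0.2407    -0.08022    -0.08022     0.08022
  eq            2.983      0.8712       1.008       2.783
  solve Keq expr → x = 0.08022; check Q = 0.1194
Then remove 0.6975 M of L.
Step 3:
                    L           C           G           E
  init          2.286      0.8712       1.008       2.783
  Δ            0.3997      0.1332      0.1332     -0.1332
  eq            2.685       1.004       1.141        2.65
  solve Keq expr → x = -0.1332; check Q = 0.1194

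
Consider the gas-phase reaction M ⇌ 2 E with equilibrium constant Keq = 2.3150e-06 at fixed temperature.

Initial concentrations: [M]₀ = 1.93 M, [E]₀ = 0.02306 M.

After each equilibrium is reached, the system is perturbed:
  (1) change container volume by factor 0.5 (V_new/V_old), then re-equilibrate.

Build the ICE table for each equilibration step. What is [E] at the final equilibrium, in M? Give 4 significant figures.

Q₀ = 2.7553e-04 vs Keq = 2.3150e-06 ⇒ Q>K, reverse
Step 1:
                   M          E
  I             1.93    0.02306
  C          0.01047   -0.02094
  E             1.94   0.002119
  solve Keq expr → x = -0.01047; check Q = 2.3150e-06
Then change container volume by factor 0.5 (V_new/V_old).
Step 2:
                   M          E
  I            3.881   0.004239
  C       6.2066e-04  -0.001241
  E            3.882   0.002998
  solve Keq expr → x = -6.2066e-04; check Q = 2.3150e-06

[E]_eq = 0.002998 M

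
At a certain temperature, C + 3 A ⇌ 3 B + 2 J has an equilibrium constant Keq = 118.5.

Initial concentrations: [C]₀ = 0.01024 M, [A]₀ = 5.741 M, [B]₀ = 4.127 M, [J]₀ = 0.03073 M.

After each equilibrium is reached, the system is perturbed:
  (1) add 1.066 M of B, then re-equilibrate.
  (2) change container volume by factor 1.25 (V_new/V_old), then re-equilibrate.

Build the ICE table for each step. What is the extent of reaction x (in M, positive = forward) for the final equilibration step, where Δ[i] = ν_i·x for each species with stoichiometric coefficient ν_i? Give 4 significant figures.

Q₀ = 0.03426 vs Keq = 118.5 ⇒ Q<K, forward
Step 1:
                   C          A          B          J
  Initial    0.01024      5.741      4.127    0.03073
  Change    -0.01023   -0.03069    0.03069    0.02046
  Equil   8.5365e-06       5.71      4.158    0.05119
  solve Keq expr → x = 0.01023; check Q = 118.5
Then add 1.066 M of B.
Step 2:
                   C          A          B          J
  Initial 8.5365e-06       5.71      5.224    0.05119
  Change  8.3819e-06 2.5146e-05 -2.5146e-05 -1.6764e-05
  Equil   1.6918e-05       5.71      5.224    0.05118
  solve Keq expr → x = -8.3819e-06; check Q = 118.5
Then change container volume by factor 1.25 (V_new/V_old).
Step 3:
                   C          A          B          J
  Initial 1.3535e-05      4.568      4.179    0.04094
  Change  -2.7040e-06 -8.1119e-06 8.1119e-06 5.4079e-06
  Equil   1.0831e-05      4.568      4.179    0.04095
  solve Keq expr → x = 2.7040e-06; check Q = 118.5

x = 2.7040e-06 M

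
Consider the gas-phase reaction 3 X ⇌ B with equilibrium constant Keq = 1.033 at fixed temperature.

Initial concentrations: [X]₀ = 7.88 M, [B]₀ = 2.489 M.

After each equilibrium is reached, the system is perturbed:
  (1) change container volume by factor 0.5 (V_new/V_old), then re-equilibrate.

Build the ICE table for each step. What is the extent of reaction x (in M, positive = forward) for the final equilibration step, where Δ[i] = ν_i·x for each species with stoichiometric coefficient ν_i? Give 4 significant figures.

Q₀ = 0.005087 vs Keq = 1.033 ⇒ Q<K, forward
Step 1:
                  X         B
  init         7.88     2.489
  Δ          -6.239      2.08
  eq          1.641     4.569
  solve Keq expr → x = 2.08; check Q = 1.033
Then change container volume by factor 0.5 (V_new/V_old).
Step 2:
                  X         B
  init        3.283     9.137
  Δ          -1.185    0.3951
  eq          2.097     9.532
  solve Keq expr → x = 0.3951; check Q = 1.033

x = 0.3951 M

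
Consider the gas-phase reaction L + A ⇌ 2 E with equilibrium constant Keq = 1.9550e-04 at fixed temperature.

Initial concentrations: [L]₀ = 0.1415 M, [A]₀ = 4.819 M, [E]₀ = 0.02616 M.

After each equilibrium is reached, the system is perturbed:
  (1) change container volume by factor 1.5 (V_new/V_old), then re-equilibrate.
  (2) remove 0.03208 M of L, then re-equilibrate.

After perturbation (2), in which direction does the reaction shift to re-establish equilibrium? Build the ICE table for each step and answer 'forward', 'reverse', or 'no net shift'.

Q₀ = 0.001004 vs Keq = 1.9550e-04 ⇒ Q>K, reverse
Step 1:
                  L         A         E
  init       0.1415     4.819   0.02616
  Δ        0.007158  0.007158  -0.01432
  eq         0.1487     4.826   0.01184
  solve Keq expr → x = -0.007158; check Q = 1.9550e-04
Then change container volume by factor 1.5 (V_new/V_old).
Step 2:
                  L         A         E
  init      0.09911     3.217  0.007895
  Δ               0         0         0
  eq        0.09911     3.217  0.007895
  solve Keq expr → x = 0; check Q = 1.9550e-04
Then remove 0.03208 M of L.
Step 3:
                  L         A         E
  init      0.06703     3.217  0.007895
  Δ       6.8433e-04 6.8433e-04 -0.001369
  eq        0.06771     3.218  0.006527
  solve Keq expr → x = -6.8433e-04; check Q = 1.9550e-04

Direction: reverse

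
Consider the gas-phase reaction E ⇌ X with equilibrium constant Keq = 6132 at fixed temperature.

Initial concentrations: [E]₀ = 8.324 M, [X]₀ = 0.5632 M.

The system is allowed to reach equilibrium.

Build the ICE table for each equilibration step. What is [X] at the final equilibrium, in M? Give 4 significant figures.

[X]_eq = 8.886 M

Q₀ = 0.06766 vs Keq = 6132 ⇒ Q<K, forward
Step 1:
                    E           X
  I             8.324      0.5632
  C            -8.323       8.323
  E          0.001449       8.886
  solve Keq expr → x = 8.323; check Q = 6132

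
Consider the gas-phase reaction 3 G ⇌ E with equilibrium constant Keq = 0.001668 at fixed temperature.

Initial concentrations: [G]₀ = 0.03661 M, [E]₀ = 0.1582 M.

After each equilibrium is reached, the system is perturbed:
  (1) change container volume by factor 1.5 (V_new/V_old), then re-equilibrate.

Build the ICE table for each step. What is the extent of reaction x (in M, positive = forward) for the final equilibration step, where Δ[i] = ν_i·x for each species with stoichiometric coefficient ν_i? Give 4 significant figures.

x = -8.2069e-05 M

Q₀ = 3224 vs Keq = 0.001668 ⇒ Q>K, reverse
Step 1:
                   G          E
  Initial    0.03661     0.1582
  Change      0.4739     -0.158
  Equil       0.5105 2.2197e-04
  solve Keq expr → x = -0.158; check Q = 0.001668
Then change container volume by factor 1.5 (V_new/V_old).
Step 2:
                   G          E
  Initial     0.3404 1.4798e-04
  Change  2.4621e-04 -8.2069e-05
  Equil       0.3406 6.5912e-05
  solve Keq expr → x = -8.2069e-05; check Q = 0.001668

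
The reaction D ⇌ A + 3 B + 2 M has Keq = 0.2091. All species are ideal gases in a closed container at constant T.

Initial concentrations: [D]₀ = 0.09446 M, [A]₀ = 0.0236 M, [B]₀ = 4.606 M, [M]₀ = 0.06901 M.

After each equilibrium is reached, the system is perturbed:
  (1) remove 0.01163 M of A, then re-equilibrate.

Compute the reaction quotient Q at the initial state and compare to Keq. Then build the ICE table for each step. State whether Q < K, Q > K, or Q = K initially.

Q₀ = 0.1163 vs Keq = 0.2091 ⇒ Q<K, forward
Step 1:
                   D          A          B          M
  Initial    0.09446     0.0236      4.606    0.06901
  Change   -0.005612   0.005612    0.01684    0.01122
  Equil      0.08885    0.02921      4.623    0.08023
  solve Keq expr → x = 0.005612; check Q = 0.2091
Then remove 0.01163 M of A.
Step 2:
                   D          A          B          M
  Initial    0.08885    0.01758      4.623    0.08023
  Change   -0.004562   0.004562    0.01369   0.009125
  Equil      0.08429    0.02214      4.637    0.08936
  solve Keq expr → x = 0.004562; check Q = 0.2091

Q₀ = 0.1163; Q < K (proceeds forward)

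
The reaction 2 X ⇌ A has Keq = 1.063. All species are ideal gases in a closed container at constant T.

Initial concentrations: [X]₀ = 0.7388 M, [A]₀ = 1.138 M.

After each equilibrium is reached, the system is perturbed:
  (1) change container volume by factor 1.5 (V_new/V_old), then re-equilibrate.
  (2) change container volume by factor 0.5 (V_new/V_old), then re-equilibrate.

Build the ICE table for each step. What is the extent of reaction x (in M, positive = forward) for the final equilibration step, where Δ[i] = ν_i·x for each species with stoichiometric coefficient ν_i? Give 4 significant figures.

x = 0.1852 M

Q₀ = 2.085 vs Keq = 1.063 ⇒ Q>K, reverse
Step 1:
                  X         A
  Initial    0.7388     1.138
  Change     0.2398   -0.1199
  Equil      0.9786     1.018
  solve Keq expr → x = -0.1199; check Q = 1.063
Then change container volume by factor 1.5 (V_new/V_old).
Step 2:
                  X         A
  Initial    0.6524    0.6787
  Change     0.1127  -0.05637
  Equil      0.7652    0.6224
  solve Keq expr → x = -0.05637; check Q = 1.063
Then change container volume by factor 0.5 (V_new/V_old).
Step 3:
                  X         A
  Initial      1.53     1.245
  Change    -0.3705    0.1852
  Equil        1.16      1.43
  solve Keq expr → x = 0.1852; check Q = 1.063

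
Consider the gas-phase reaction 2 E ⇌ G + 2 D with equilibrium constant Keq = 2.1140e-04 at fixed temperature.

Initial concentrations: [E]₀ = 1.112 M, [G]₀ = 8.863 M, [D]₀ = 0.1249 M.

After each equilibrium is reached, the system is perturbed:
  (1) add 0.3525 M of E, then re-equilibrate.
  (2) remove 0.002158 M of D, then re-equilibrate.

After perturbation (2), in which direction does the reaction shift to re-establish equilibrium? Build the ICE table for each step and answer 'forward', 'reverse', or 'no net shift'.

Direction: forward

Q₀ = 0.1118 vs Keq = 2.1140e-04 ⇒ Q>K, reverse
Step 1:
                  E         G         D
  Initial     1.112     8.863    0.1249
  Change     0.1189  -0.05943   -0.1189
  Equil       1.231     8.804  0.006032
  solve Keq expr → x = -0.05943; check Q = 2.1140e-04
Then add 0.3525 M of E.
Step 2:
                  E         G         D
  Initial     1.583     8.804  0.006032
  Change  -0.001719 8.5928e-04  0.001719
  Equil       1.582     8.804   0.00775
  solve Keq expr → x = 8.5928e-04; check Q = 2.1140e-04
Then remove 0.002158 M of D.
Step 3:
                  E         G         D
  Initial     1.582     8.804  0.005592
  Change  -0.002147  0.001074  0.002147
  Equil        1.58     8.805  0.007739
  solve Keq expr → x = 0.001074; check Q = 2.1140e-04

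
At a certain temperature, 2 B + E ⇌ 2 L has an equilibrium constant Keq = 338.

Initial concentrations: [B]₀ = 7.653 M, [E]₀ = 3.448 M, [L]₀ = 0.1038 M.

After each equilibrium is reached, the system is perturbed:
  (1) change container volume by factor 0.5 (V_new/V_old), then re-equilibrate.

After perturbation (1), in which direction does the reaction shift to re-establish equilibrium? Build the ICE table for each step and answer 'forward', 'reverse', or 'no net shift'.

Direction: forward

Q₀ = 5.3354e-05 vs Keq = 338 ⇒ Q<K, forward
Step 1:
                   B          E          L
  init         7.653      3.448     0.1038
  Δ           -6.636     -3.318      6.636
  eq           1.017       0.13       6.74
  solve Keq expr → x = 3.318; check Q = 338
Then change container volume by factor 0.5 (V_new/V_old).
Step 2:
                   B          E          L
  init         2.034     0.2599      13.48
  Δ          -0.1933   -0.09665     0.1933
  eq           1.841     0.1633      13.67
  solve Keq expr → x = 0.09665; check Q = 338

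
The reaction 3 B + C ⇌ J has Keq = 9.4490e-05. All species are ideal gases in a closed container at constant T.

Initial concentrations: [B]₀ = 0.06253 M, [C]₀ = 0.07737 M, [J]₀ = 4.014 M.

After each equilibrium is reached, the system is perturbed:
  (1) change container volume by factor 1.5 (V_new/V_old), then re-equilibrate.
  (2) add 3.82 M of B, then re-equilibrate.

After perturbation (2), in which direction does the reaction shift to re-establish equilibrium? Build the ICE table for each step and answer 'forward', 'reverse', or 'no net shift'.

Direction: forward

Q₀ = 2.1220e+05 vs Keq = 9.4490e-05 ⇒ Q>K, reverse
Step 1:
                    B           C           J
  Initial     0.06253     0.07737       4.014
  Change        10.74       3.579      -3.579
  Equil          10.8       3.656      0.4351
  solve Keq expr → x = -3.579; check Q = 9.4490e-05
Then change container volume by factor 1.5 (V_new/V_old).
Step 2:
                    B           C           J
  Initial       7.199       2.438      0.2901
  Change       0.5283      0.1761     -0.1761
  Equil         7.728       2.614       0.114
  solve Keq expr → x = -0.1761; check Q = 9.4490e-05
Then add 3.82 M of B.
Step 3:
                    B           C           J
  Initial       11.55       2.614       0.114
  Change      -0.5678     -0.1893      0.1893
  Equil         10.98       2.424      0.3032
  solve Keq expr → x = 0.1893; check Q = 9.4490e-05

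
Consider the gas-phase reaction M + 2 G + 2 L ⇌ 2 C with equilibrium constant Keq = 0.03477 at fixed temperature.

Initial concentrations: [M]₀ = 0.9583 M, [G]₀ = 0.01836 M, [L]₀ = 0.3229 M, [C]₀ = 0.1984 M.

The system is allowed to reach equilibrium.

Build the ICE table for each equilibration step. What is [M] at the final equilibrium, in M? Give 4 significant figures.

[M]_eq = 1.048 M

Q₀ = 1169 vs Keq = 0.03477 ⇒ Q>K, reverse
Step 1:
                  M         G         L         C
  Initial    0.9583   0.01836    0.3229    0.1984
  Change    0.08972    0.1794    0.1794   -0.1794
  Equil       1.048    0.1978    0.5023   0.01897
  solve Keq expr → x = -0.08972; check Q = 0.03477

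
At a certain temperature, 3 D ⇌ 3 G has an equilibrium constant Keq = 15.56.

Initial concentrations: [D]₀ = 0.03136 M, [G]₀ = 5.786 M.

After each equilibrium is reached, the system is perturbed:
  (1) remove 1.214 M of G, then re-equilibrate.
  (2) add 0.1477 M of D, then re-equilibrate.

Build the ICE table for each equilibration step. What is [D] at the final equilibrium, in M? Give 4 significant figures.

[D]_eq = 1.359 M

Q₀ = 6.2807e+06 vs Keq = 15.56 ⇒ Q>K, reverse
Step 1:
                    D           G
  Initial     0.03136       5.786
  Change        1.632      -1.632
  Equil         1.664       4.154
  solve Keq expr → x = -0.5441; check Q = 15.56
Then remove 1.214 M of G.
Step 2:
                    D           G
  Initial       1.664        2.94
  Change      -0.3472      0.3472
  Equil         1.317       3.287
  solve Keq expr → x = 0.1157; check Q = 15.56
Then add 0.1477 M of D.
Step 3:
                    D           G
  Initial       1.464       3.287
  Change      -0.1055      0.1055
  Equil         1.359       3.392
  solve Keq expr → x = 0.03515; check Q = 15.56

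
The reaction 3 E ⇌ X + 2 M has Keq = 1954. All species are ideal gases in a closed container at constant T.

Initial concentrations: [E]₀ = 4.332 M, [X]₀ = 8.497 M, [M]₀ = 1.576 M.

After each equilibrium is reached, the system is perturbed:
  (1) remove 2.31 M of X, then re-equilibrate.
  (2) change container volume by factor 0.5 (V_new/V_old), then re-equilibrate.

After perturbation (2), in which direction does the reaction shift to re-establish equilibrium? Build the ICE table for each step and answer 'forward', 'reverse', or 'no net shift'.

Direction: no net shift

Q₀ = 0.2596 vs Keq = 1954 ⇒ Q<K, forward
Step 1:
                  E         X         M
  Initial     4.332     8.497     1.576
  Change     -3.889     1.296     2.592
  Equil      0.4433     9.793     4.168
  solve Keq expr → x = 1.296; check Q = 1954
Then remove 2.31 M of X.
Step 2:
                  E         X         M
  Initial    0.4433     7.483     4.168
  Change   -0.03624   0.01208   0.02416
  Equil       0.407     7.495     4.193
  solve Keq expr → x = 0.01208; check Q = 1954
Then change container volume by factor 0.5 (V_new/V_old).
Step 3:
                  E         X         M
  Initial     0.814     14.99     8.385
  Change          0         0         0
  Equil       0.814     14.99     8.385
  solve Keq expr → x = 0; check Q = 1954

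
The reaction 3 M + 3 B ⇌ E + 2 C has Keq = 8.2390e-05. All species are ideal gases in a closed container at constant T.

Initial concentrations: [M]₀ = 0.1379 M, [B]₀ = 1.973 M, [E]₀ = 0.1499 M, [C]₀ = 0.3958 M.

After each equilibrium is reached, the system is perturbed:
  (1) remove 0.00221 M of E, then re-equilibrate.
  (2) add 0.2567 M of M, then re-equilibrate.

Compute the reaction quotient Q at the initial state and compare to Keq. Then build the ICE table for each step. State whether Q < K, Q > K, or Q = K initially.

Q₀ = 1.166; Q > K (proceeds reverse)

Q₀ = 1.166 vs Keq = 8.2390e-05 ⇒ Q>K, reverse
Step 1:
                   M          B          E          C
  I           0.1379      1.973     0.1499     0.3958
  C           0.4118     0.4118    -0.1373    -0.2745
  E           0.5497      2.385    0.01263     0.1213
  solve Keq expr → x = -0.1373; check Q = 8.2390e-05
Then remove 0.00221 M of E.
Step 2:
                   M          B          E          C
  I           0.5497      2.385    0.01042     0.1213
  C        -0.004033  -0.004033   0.001344   0.002689
  E           0.5457      2.381    0.01176     0.1239
  solve Keq expr → x = 0.001344; check Q = 8.2390e-05
Then add 0.2567 M of M.
Step 3:
                   M          B          E          C
  I           0.8024      2.381    0.01176     0.1239
  C         -0.03306   -0.03306    0.01102    0.02204
  E           0.7693      2.348    0.02278      0.146
  solve Keq expr → x = 0.01102; check Q = 8.2390e-05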